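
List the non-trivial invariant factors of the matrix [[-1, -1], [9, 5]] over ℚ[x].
(x - 2)^2

The Jordan structure of A has elementary divisors (x - 2)^2. Arranging the block sizes at each eigenvalue in decreasing order and taking row products gives the invariant factors.

Invariant factors (smallest first, each dividing the next): (x - 2)^2.

Check: the last factor (x - 2)^2 is the minimal polynomial, and the product (x - 2)^2 is the characteristic polynomial.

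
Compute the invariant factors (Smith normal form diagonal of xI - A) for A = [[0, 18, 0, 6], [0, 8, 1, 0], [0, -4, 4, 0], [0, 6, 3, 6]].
x - 6, x(x - 6)^2

The Jordan structure of A has elementary divisors x, (x - 6)^2, (x - 6). Arranging the block sizes at each eigenvalue in decreasing order and taking row products gives the invariant factors.

Invariant factors (smallest first, each dividing the next): x - 6, x(x - 6)^2.

Check: the last factor x(x - 6)^2 is the minimal polynomial, and the product x(x - 6)^3 is the characteristic polynomial.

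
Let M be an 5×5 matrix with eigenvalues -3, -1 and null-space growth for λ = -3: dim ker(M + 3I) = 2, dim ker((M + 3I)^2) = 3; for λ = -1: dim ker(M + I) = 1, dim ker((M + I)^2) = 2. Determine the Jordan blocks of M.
λ = -3: successive nullity increments [2, 1] count blocks of size ≥ k; block sizes are [2, 1].
λ = -1: successive nullity increments [1, 1] count blocks of size ≥ k; block sizes are [2].

Jordan blocks: (-3, 2), (-3, 1), (-1, 2)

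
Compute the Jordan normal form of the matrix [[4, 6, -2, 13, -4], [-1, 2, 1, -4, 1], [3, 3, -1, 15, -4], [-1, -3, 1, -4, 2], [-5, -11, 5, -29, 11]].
J = [[2, 1, 0, 0, 0], [0, 2, 1, 0, 0], [0, 0, 2, 0, 0], [0, 0, 0, 3, 1], [0, 0, 0, 0, 3]]

The characteristic polynomial is det(xI - A) = (x - 3)^2(x - 2)^3, so the eigenvalues are 2 (algebraic multiplicity 3), 3 (algebraic multiplicity 2).

For λ = 2: rank(A - 2I) = 4, rank((A - 2I)^2) = 3, rank((A - 2I)^3) = 2. The eigenspace has dimension 5 - 4 = 1, so there is 1 Jordan block; the rank sequence gives block sizes [3].

For λ = 3: rank(A - 3I) = 4, rank((A - 3I)^2) = 3. The eigenspace has dimension 5 - 4 = 1, so there is 1 Jordan block; the rank sequence gives block sizes [2].

Assembling the blocks gives the Jordan form J above.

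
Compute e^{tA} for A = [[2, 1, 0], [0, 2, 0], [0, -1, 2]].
e^{tA} = [[e^{2*t}, t*e^{2*t}, 0], [0, e^{2*t}, 0], [0, -t*e^{2*t}, e^{2*t}]]

A has Jordan form J = [[2, 1, 0], [0, 2, 0], [0, 0, 2]] with A = PJP^{-1}, so e^{tA} = P e^{tJ} P^{-1}.

For a Jordan block J_k(λ), e^{tJ_k(λ)} = e^{λt} · (I + tN + t^2 N^2/2! + ... + t^{k-1} N^{k-1}/(k-1)!) where N is the nilpotent superdiagonal part.

Assembling the blocks and conjugating back gives the entries of e^{tA} as shown above.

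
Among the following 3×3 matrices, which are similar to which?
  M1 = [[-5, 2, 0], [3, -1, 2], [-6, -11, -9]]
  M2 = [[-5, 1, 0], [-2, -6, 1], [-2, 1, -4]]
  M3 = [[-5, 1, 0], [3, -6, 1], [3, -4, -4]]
1 class: {M1, M2, M3}

Characteristic polynomials: χ_{M1} = (x + 5)^3, χ_{M2} = (x + 5)^3, χ_{M3} = (x + 5)^3.

{M1, M2, M3}: invariant factors (x + 5)^3.

Matrices are similar if and only if their invariant-factor lists agree; the partition into similarity classes is {M1, M2, M3}.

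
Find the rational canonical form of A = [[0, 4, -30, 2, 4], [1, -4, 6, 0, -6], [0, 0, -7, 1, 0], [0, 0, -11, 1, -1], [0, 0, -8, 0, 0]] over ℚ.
R = [[0, 4, 0, 0, 0], [1, -4, 0, 0, 0], [0, 0, 0, 0, 8], [0, 0, 1, 0, -4], [0, 0, 0, 1, -6]]

The invariant factors of A (the non-unit diagonal entries of the Smith normal form of xI - A over ℚ[x]) are x^2 + 4x - 4, (x + 2)(x^2 + 4x - 4), each dividing the next. The characteristic polynomial is their product, (x + 2)(x^2 + 4x - 4)^2.

The rational canonical form is the block-diagonal matrix of companion matrices C(f_i):
R = [[0, 4, 0, 0, 0], [1, -4, 0, 0, 0], [0, 0, 0, 0, 8], [0, 0, 1, 0, -4], [0, 0, 0, 1, -6]].

Note the characteristic polynomial does not split into linear factors over ℚ, so A has no Jordan form over ℚ; the rational canonical form exists over any field.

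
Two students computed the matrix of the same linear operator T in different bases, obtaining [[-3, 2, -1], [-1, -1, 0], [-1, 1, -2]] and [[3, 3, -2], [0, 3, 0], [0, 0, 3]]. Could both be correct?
No.

trace(A) = -6 but trace(B) = 9. The trace is a similarity invariant, so A and B are not similar.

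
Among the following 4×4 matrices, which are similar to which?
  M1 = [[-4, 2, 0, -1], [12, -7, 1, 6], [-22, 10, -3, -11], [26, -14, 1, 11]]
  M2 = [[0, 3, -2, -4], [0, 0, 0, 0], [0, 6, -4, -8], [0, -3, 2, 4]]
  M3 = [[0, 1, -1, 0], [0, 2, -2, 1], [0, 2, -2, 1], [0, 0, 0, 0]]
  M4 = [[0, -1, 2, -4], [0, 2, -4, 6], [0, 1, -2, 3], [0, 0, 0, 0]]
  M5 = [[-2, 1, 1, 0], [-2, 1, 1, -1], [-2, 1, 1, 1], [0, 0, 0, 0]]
3 classes: {M1}, {M2}, {M3, M4, M5}

Characteristic polynomials: χ_{M1} = (x - 3)(x + 2)^3, χ_{M2} = x^4, χ_{M3} = x^4, χ_{M4} = x^4, χ_{M5} = x^4.

{M1}: invariant factors (x - 3)(x + 2)^3.

{M2}: invariant factors x, x, x^2.

{M3, M4, M5}: invariant factors x^2, x^2.

Matrices are similar if and only if their invariant-factor lists agree; the partition into similarity classes is {M1}, {M2}, {M3, M4, M5}.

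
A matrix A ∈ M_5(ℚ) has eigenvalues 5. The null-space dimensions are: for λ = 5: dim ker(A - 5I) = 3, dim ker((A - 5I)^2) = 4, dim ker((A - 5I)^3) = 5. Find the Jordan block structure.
Jordan blocks: (5, 3), (5, 1), (5, 1)

λ = 5: successive nullity increments [3, 1, 1] count blocks of size ≥ k; block sizes are [3, 1, 1].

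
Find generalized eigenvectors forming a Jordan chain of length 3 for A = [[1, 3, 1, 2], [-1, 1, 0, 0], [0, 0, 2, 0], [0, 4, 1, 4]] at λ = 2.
We seek v_1 ∈ ker((A - 2I)^3) \ ker((A - 2I)^2), then set v_{i+1} = (A - 2I) v_i.

One such chain is v_1 = [[0, 0, 1, 0]]^T, v_2 = [[1, 0, 0, 1]]^T, v_3 = [[1, -1, 0, 2]]^T. Check: (A - 2I) v_3 = [[0, 0, 0, 0]]^T = 0.

v_1 = [[0, 0, 1, 0]]^T, v_2 = [[1, 0, 0, 1]]^T, v_3 = [[1, -1, 0, 2]]^T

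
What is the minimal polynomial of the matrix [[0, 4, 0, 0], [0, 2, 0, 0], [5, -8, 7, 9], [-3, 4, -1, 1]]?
The characteristic polynomial factors as x(x - 4)^2(x - 2). The minimal polynomial is ∏(x - λ)^{k_λ} where k_λ is the size of the largest Jordan block at λ.

For λ = 0: rank(A) = 3, and the largest Jordan block has size 1 (the smallest k with rank(A^k) = rank(A^(k+1))).
For λ = 2: rank(A - 2I) = 3, and the largest Jordan block has size 1 (the smallest k with rank((A - 2I)^k) = rank((A - 2I)^(k+1))).
For λ = 4: rank(A - 4I) = 3, and the largest Jordan block has size 2 (the smallest k with rank((A - 4I)^k) = rank((A - 4I)^(k+1))).

So m_A(x) = x(x - 4)^2(x - 2).

m_A(x) = x(x - 4)^2(x - 2)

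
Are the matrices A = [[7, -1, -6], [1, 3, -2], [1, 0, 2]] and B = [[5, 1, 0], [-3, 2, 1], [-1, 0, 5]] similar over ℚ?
Yes.

Two matrices over a field are similar if and only if they have the same invariant factors.

Both A and B have characteristic polynomial (x - 4)^3 and minimal polynomial (x - 4)^3. Computing further, both have invariant factors (x - 4)^3. Hence A and B are similar.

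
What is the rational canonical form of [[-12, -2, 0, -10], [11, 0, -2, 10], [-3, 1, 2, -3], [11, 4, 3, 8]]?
R = [[0, 0, 0, 4], [1, 0, 0, 4], [0, 1, 0, 1], [0, 0, 1, -2]]

The invariant factors of A (the non-unit diagonal entries of the Smith normal form of xI - A over ℚ[x]) are (x + 2)(x^3 - x - 2), each dividing the next. The characteristic polynomial is their product, (x + 2)(x^3 - x - 2).

The rational canonical form is the block-diagonal matrix of companion matrices C(f_i):
R = [[0, 0, 0, 4], [1, 0, 0, 4], [0, 1, 0, 1], [0, 0, 1, -2]].

Note the characteristic polynomial does not split into linear factors over ℚ, so A has no Jordan form over ℚ; the rational canonical form exists over any field.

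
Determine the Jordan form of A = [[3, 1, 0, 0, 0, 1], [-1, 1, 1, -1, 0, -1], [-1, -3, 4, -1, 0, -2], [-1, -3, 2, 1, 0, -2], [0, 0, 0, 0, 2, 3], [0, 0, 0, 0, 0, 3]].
J = [[2, 1, 0, 0, 0, 0], [0, 2, 1, 0, 0, 0], [0, 0, 2, 0, 0, 0], [0, 0, 0, 2, 0, 0], [0, 0, 0, 0, 3, 0], [0, 0, 0, 0, 0, 3]]

The characteristic polynomial is det(xI - A) = (x - 3)^2(x - 2)^4, so the eigenvalues are 2 (algebraic multiplicity 4), 3 (algebraic multiplicity 2).

For λ = 2: rank(A - 2I) = 4, rank((A - 2I)^2) = 3, rank((A - 2I)^3) = 2. The eigenspace has dimension 6 - 4 = 2, so there are 2 Jordan blocks; the rank sequence gives block sizes [3, 1].

For λ = 3: rank(A - 3I) = 4. The eigenspace has dimension 6 - 4 = 2, so there are 2 Jordan blocks; the rank sequence gives block sizes [1, 1].

Assembling the blocks gives the Jordan form J above.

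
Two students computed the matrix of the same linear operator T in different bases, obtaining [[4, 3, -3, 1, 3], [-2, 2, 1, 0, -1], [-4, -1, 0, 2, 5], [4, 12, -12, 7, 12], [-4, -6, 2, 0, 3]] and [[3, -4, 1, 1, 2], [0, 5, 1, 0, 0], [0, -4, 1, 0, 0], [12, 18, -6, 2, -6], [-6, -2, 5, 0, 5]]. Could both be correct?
Yes.

Two matrices over a field are similar if and only if they have the same invariant factors.

Both A and B have characteristic polynomial (x - 5)(x - 3)^3(x - 2) and minimal polynomial (x - 5)(x - 3)^2(x - 2). Computing further, both have invariant factors x - 3, (x - 5)(x - 3)^2(x - 2). Hence A and B are similar.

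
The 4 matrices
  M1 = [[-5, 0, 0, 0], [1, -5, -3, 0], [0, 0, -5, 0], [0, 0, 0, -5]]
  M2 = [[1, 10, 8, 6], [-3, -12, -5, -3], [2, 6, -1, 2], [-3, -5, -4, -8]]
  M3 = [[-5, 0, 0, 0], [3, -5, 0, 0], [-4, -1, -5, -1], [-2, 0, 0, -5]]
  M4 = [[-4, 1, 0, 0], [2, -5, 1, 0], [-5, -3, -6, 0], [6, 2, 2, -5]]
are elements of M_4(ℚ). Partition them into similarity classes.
2 classes: {M1}, {M2, M3, M4}

Characteristic polynomials: χ_{M1} = (x + 5)^4, χ_{M2} = (x + 5)^4, χ_{M3} = (x + 5)^4, χ_{M4} = (x + 5)^4.

{M1}: invariant factors x + 5, x + 5, (x + 5)^2.

{M2, M3, M4}: invariant factors x + 5, (x + 5)^3.

Matrices are similar if and only if their invariant-factor lists agree; the partition into similarity classes is {M1}, {M2, M3, M4}.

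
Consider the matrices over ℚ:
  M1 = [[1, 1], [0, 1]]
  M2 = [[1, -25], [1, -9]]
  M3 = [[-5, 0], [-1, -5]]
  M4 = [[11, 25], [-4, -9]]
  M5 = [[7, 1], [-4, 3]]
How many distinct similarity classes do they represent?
4 classes: {M1, M4}, {M2}, {M3}, {M5}

Characteristic polynomials: χ_{M1} = (x - 1)^2, χ_{M2} = (x + 4)^2, χ_{M3} = (x + 5)^2, χ_{M4} = (x - 1)^2, χ_{M5} = (x - 5)^2.

{M1, M4}: invariant factors (x - 1)^2.

{M2}: invariant factors (x + 4)^2.

{M3}: invariant factors (x + 5)^2.

{M5}: invariant factors (x - 5)^2.

Matrices are similar if and only if their invariant-factor lists agree; the partition into similarity classes is {M1, M4}, {M2}, {M3}, {M5}.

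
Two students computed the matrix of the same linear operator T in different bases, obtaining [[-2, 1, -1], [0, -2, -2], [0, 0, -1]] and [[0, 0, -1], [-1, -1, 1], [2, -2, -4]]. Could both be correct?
Two matrices over a field are similar if and only if they have the same invariant factors.

Both A and B have characteristic polynomial (x + 1)(x + 2)^2 and minimal polynomial (x + 1)(x + 2)^2. Computing further, both have invariant factors (x + 1)(x + 2)^2. Hence A and B are similar.

Yes.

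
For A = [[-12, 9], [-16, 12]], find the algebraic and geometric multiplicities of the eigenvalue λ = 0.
algebraic multiplicity 2, geometric multiplicity 1

The characteristic polynomial is x^2, so the factor x appears with exponent 2: the algebraic multiplicity is 2.

rank(A) = 1, so the eigenspace has dimension 2 - 1 = 1: the geometric multiplicity is 1.

Since 1 < 2, A is not diagonalizable.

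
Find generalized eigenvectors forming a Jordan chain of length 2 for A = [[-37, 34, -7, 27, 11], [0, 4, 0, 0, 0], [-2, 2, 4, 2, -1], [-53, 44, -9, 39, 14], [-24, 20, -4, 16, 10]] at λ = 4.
v_1 = [[-6, -2, -2, -6, -3]]^T, v_2 = [[-3, 0, -1, -4, -2]]^T

We seek v_1 ∈ ker((A - 4I)^2) \ ker(A - 4I), then set v_{i+1} = (A - 4I) v_i.

One such chain is v_1 = [[-6, -2, -2, -6, -3]]^T, v_2 = [[-3, 0, -1, -4, -2]]^T. Check: (A - 4I) v_2 = [[0, 0, 0, 0, 0]]^T = 0.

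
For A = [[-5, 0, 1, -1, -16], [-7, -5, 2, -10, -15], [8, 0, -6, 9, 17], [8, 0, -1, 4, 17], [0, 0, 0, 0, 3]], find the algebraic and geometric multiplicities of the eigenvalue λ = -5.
algebraic multiplicity 3, geometric multiplicity 1

The characteristic polynomial is (x - 3)^2(x + 5)^3, so the factor x + 5 appears with exponent 3: the algebraic multiplicity is 3.

rank(A + 5I) = 4, so the eigenspace has dimension 5 - 4 = 1: the geometric multiplicity is 1.

Since 1 < 3, A is not diagonalizable.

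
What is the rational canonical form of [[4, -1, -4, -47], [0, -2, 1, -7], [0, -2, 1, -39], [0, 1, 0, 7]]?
R = [[4, 0, 0, 0], [0, 0, 0, -32], [0, 1, 0, 0], [0, 0, 1, 6]]

The invariant factors of A (the non-unit diagonal entries of the Smith normal form of xI - A over ℚ[x]) are x - 4, (x - 4)^2(x + 2), each dividing the next. The characteristic polynomial is their product, (x - 4)^3(x + 2).

The rational canonical form is the block-diagonal matrix of companion matrices C(f_i):
R = [[4, 0, 0, 0], [0, 0, 0, -32], [0, 1, 0, 0], [0, 0, 1, 6]].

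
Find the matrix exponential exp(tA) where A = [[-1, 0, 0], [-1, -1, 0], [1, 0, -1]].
A has Jordan form J = [[-1, 1, 0], [0, -1, 0], [0, 0, -1]] with A = PJP^{-1}, so e^{tA} = P e^{tJ} P^{-1}.

For a Jordan block J_k(λ), e^{tJ_k(λ)} = e^{λt} · (I + tN + t^2 N^2/2! + ... + t^{k-1} N^{k-1}/(k-1)!) where N is the nilpotent superdiagonal part.

Assembling the blocks and conjugating back gives the entries of e^{tA} as shown above.

e^{tA} = [[e^{-t}, 0, 0], [-t*e^{-t}, e^{-t}, 0], [t*e^{-t}, 0, e^{-t}]]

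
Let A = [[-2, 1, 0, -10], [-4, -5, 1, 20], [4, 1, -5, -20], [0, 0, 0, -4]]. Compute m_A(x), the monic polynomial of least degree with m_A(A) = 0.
The characteristic polynomial factors as (x + 4)^4. The minimal polynomial is ∏(x - λ)^{k_λ} where k_λ is the size of the largest Jordan block at λ.

For λ = -4: rank(A + 4I) = 2, and the largest Jordan block has size 3 (the smallest k with rank((A + 4I)^k) = rank((A + 4I)^(k+1))).

So m_A(x) = (x + 4)^3.

m_A(x) = (x + 4)^3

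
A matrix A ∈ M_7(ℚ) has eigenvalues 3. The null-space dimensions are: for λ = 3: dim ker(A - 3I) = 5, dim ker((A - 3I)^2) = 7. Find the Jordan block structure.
Jordan blocks: (3, 2), (3, 2), (3, 1), (3, 1), (3, 1)

λ = 3: successive nullity increments [5, 2] count blocks of size ≥ k; block sizes are [2, 2, 1, 1, 1].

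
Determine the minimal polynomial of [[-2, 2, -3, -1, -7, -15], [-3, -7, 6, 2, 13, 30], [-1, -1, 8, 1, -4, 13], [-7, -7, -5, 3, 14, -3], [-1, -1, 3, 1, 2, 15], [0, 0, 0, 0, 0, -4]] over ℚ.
The characteristic polynomial factors as (x - 4)^3(x + 4)^3. The minimal polynomial is ∏(x - λ)^{k_λ} where k_λ is the size of the largest Jordan block at λ.

For λ = -4: rank(A + 4I) = 4, and the largest Jordan block has size 2 (the smallest k with rank((A + 4I)^k) = rank((A + 4I)^(k+1))).
For λ = 4: rank(A - 4I) = 5, and the largest Jordan block has size 3 (the smallest k with rank((A - 4I)^k) = rank((A - 4I)^(k+1))).

So m_A(x) = (x - 4)^3(x + 4)^2.

m_A(x) = (x - 4)^3(x + 4)^2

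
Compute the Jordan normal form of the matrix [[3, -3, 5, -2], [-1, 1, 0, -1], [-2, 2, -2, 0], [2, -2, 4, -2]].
The characteristic polynomial is det(xI - A) = x^4, so the eigenvalues are 0 (algebraic multiplicity 4).

For λ = 0: rank(A) = 2, rank(A^2) = 1, rank(A^3) = 0. The eigenspace has dimension 4 - 2 = 2, so there are 2 Jordan blocks; the rank sequence gives block sizes [3, 1].

Assembling the blocks gives the Jordan form J above.

J = [[0, 1, 0, 0], [0, 0, 1, 0], [0, 0, 0, 0], [0, 0, 0, 0]]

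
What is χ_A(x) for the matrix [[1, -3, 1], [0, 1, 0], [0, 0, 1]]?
χ_A(x) = (x - 1)^3

xI - A = [[x - 1, 3, -1], [0, x - 1, 0], [0, 0, x - 1]].

Expanding det(xI - A) along the first row:
det(xI - A) = + (x - 1)·det([[x - 1, 0], [0, x - 1]]) - (3)·det([[0, 0], [0, x - 1]]) + (-1)·det([[0, x - 1], [0, 0]]).

Evaluating gives χ_A(x) = x^3 - 3x^2 + 3x - 1 = (x - 1)^3.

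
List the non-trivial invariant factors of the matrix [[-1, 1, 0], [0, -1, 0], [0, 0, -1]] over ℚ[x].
x + 1, (x + 1)^2

The Jordan structure of A has elementary divisors (x + 1)^2, (x + 1). Arranging the block sizes at each eigenvalue in decreasing order and taking row products gives the invariant factors.

Invariant factors (smallest first, each dividing the next): x + 1, (x + 1)^2.

Check: the last factor (x + 1)^2 is the minimal polynomial, and the product (x + 1)^3 is the characteristic polynomial.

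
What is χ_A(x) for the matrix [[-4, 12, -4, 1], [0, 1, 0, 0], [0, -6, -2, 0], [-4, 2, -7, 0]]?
xI - A = [[x + 4, -12, 4, -1], [0, x - 1, 0, 0], [0, 6, x + 2, 0], [4, -2, 7, x]].

Expanding det(xI - A) along the first row:
det(xI - A) = + (x + 4)·det([[x - 1, 0, 0], [6, x + 2, 0], [-2, 7, x]]) - (-12)·det([[0, 0, 0], [0, x + 2, 0], [4, 7, x]]) + (4)·det([[0, x - 1, 0], [0, 6, 0], [4, -2, x]]) - (-1)·det([[0, x - 1, 0], [0, 6, x + 2], [4, -2, 7]]).

Evaluating gives χ_A(x) = x^4 + 5x^3 + 6x^2 - 4x - 8 = (x - 1)(x + 2)^3.

χ_A(x) = (x - 1)(x + 2)^3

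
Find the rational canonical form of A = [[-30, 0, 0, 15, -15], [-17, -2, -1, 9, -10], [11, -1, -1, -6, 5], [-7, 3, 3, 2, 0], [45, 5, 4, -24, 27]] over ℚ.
R = [[0, 0, 0, 0, -15], [1, 0, 0, 0, 2], [0, 1, 0, 0, 31], [0, 0, 1, 0, 11], [0, 0, 0, 1, -4]]

The invariant factors of A (the non-unit diagonal entries of the Smith normal form of xI - A over ℚ[x]) are (x - 3)(x + 1)(x + 5)(x^2 + x - 1), each dividing the next. The characteristic polynomial is their product, (x - 3)(x + 1)(x + 5)(x^2 + x - 1).

The rational canonical form is the block-diagonal matrix of companion matrices C(f_i):
R = [[0, 0, 0, 0, -15], [1, 0, 0, 0, 2], [0, 1, 0, 0, 31], [0, 0, 1, 0, 11], [0, 0, 0, 1, -4]].

Note the characteristic polynomial does not split into linear factors over ℚ, so A has no Jordan form over ℚ; the rational canonical form exists over any field.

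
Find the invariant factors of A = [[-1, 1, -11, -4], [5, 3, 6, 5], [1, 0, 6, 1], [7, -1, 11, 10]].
(x - 6)^2(x - 3)^2

The Jordan structure of A has elementary divisors (x - 3)^2, (x - 6)^2. Arranging the block sizes at each eigenvalue in decreasing order and taking row products gives the invariant factors.

Invariant factors (smallest first, each dividing the next): (x - 6)^2(x - 3)^2.

Check: the last factor (x - 6)^2(x - 3)^2 is the minimal polynomial, and the product (x - 6)^2(x - 3)^2 is the characteristic polynomial.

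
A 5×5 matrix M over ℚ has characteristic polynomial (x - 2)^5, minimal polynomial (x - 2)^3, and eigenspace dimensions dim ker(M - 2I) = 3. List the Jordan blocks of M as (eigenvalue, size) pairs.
Jordan blocks: (2, 3), (2, 1), (2, 1)

λ = 2: algebraic multiplicity 5 (exponent in χ_M), largest block size 3 (exponent in m_M), 3 blocks (geometric multiplicity). These force block sizes [3, 1, 1].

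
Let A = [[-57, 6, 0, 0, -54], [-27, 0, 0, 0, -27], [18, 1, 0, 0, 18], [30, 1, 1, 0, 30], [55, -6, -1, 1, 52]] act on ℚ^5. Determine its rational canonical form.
The invariant factors of A (the non-unit diagonal entries of the Smith normal form of xI - A over ℚ[x]) are x + 3, (x - 3)(x - 1)(x + 3)^2, each dividing the next. The characteristic polynomial is their product, (x - 3)(x - 1)(x + 3)^3.

The rational canonical form is the block-diagonal matrix of companion matrices C(f_i):
R = [[-3, 0, 0, 0, 0], [0, 0, 0, 0, -27], [0, 1, 0, 0, 18], [0, 0, 1, 0, 12], [0, 0, 0, 1, -2]].

R = [[-3, 0, 0, 0, 0], [0, 0, 0, 0, -27], [0, 1, 0, 0, 18], [0, 0, 1, 0, 12], [0, 0, 0, 1, -2]]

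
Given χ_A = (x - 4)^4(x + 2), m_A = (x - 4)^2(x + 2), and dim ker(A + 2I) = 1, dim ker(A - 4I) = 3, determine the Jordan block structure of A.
λ = -2: algebraic multiplicity 1 (exponent in χ_A), largest block size 1 (exponent in m_A), 1 block (geometric multiplicity). This forces block sizes [1].
λ = 4: algebraic multiplicity 4 (exponent in χ_A), largest block size 2 (exponent in m_A), 3 blocks (geometric multiplicity). These force block sizes [2, 1, 1].

Jordan blocks: (-2, 1), (4, 2), (4, 1), (4, 1)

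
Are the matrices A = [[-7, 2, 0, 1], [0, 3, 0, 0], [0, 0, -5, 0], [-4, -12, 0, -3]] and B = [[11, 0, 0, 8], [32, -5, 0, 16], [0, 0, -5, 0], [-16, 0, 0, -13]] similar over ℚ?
No.

Both have characteristic polynomial (x - 3)(x + 5)^3, but the minimal polynomial of A is (x - 3)(x + 5)^2 while the minimal polynomial of B is (x - 3)(x + 5). The minimal polynomial is a similarity invariant, so A and B are not similar.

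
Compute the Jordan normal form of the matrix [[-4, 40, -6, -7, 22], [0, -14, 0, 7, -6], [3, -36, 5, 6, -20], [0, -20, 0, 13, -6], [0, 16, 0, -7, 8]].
J = [[-1, 1, 0, 0, 0], [0, -1, 0, 0, 0], [0, 0, 2, 0, 0], [0, 0, 0, 2, 0], [0, 0, 0, 0, 6]]

The characteristic polynomial is det(xI - A) = (x - 6)(x - 2)^2(x + 1)^2, so the eigenvalues are -1 (algebraic multiplicity 2), 2 (algebraic multiplicity 2), 6 (algebraic multiplicity 1).

For λ = -1: rank(A + I) = 4, rank((A + I)^2) = 3. The eigenspace has dimension 5 - 4 = 1, so there is 1 Jordan block; the rank sequence gives block sizes [2].

For λ = 2: rank(A - 2I) = 3. The eigenspace has dimension 5 - 3 = 2, so there are 2 Jordan blocks; the rank sequence gives block sizes [1, 1].

For λ = 6: algebraic multiplicity 1 gives one 1×1 block.

Assembling the blocks gives the Jordan form J above.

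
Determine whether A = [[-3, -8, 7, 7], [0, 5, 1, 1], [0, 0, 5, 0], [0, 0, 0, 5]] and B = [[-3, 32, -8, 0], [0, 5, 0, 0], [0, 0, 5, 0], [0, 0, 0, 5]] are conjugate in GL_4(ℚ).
No.

Both have characteristic polynomial (x - 5)^3(x + 3), but the minimal polynomial of A is (x - 5)^2(x + 3) while the minimal polynomial of B is (x - 5)(x + 3). The minimal polynomial is a similarity invariant, so A and B are not similar.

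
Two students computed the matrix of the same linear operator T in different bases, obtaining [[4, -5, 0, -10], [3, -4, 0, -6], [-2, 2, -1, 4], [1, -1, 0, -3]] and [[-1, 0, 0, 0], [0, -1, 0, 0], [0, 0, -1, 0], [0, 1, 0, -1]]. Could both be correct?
Two matrices over a field are similar if and only if they have the same invariant factors.

Both A and B have characteristic polynomial (x + 1)^4 and minimal polynomial (x + 1)^2. Computing further, both have invariant factors x + 1, x + 1, (x + 1)^2. Hence A and B are similar.

Yes.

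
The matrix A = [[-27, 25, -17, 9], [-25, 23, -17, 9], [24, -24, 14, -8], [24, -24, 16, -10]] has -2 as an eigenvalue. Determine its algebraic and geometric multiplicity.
algebraic multiplicity 3, geometric multiplicity 2

The characteristic polynomial is (x - 6)(x + 2)^3, so the factor x + 2 appears with exponent 3: the algebraic multiplicity is 3.

rank(A + 2I) = 2, so the eigenspace has dimension 4 - 2 = 2: the geometric multiplicity is 2.

Since 2 < 3, A is not diagonalizable.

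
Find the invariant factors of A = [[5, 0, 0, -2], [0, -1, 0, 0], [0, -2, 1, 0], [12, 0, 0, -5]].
(x - 1)(x + 1), (x - 1)(x + 1)

The Jordan structure of A has elementary divisors (x + 1), (x + 1), (x - 1), (x - 1). Arranging the block sizes at each eigenvalue in decreasing order and taking row products gives the invariant factors.

Invariant factors (smallest first, each dividing the next): (x - 1)(x + 1), (x - 1)(x + 1).

Check: the last factor (x - 1)(x + 1) is the minimal polynomial, and the product (x - 1)^2(x + 1)^2 is the characteristic polynomial.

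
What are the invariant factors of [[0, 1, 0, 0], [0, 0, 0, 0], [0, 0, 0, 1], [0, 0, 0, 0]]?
x^2, x^2

The Jordan structure of A has elementary divisors x^2, x^2. Arranging the block sizes at each eigenvalue in decreasing order and taking row products gives the invariant factors.

Invariant factors (smallest first, each dividing the next): x^2, x^2.

Check: the last factor x^2 is the minimal polynomial, and the product x^4 is the characteristic polynomial.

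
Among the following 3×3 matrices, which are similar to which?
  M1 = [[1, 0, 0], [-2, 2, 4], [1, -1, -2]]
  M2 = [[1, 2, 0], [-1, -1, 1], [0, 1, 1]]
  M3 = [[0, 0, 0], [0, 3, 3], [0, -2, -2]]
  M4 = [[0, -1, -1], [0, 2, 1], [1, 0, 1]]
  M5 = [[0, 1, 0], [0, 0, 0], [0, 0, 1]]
3 classes: {M1, M2, M5}, {M3}, {M4}

Characteristic polynomials: χ_{M1} = x^2(x - 1), χ_{M2} = x^2(x - 1), χ_{M3} = x^2(x - 1), χ_{M4} = (x - 1)^3, χ_{M5} = x^2(x - 1).

{M1, M2, M5}: invariant factors x^2(x - 1).

{M3}: invariant factors x, x(x - 1).

{M4}: invariant factors (x - 1)^3.

Matrices are similar if and only if their invariant-factor lists agree; the partition into similarity classes is {M1, M2, M5}, {M3}, {M4}.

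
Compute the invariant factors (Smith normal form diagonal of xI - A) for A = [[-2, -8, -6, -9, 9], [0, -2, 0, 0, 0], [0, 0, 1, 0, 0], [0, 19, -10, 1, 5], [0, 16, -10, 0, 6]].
The Jordan structure of A has elementary divisors (x + 2)^2, (x - 1), (x - 1), (x - 6). Arranging the block sizes at each eigenvalue in decreasing order and taking row products gives the invariant factors.

Invariant factors (smallest first, each dividing the next): x - 1, (x - 6)(x - 1)(x + 2)^2.

Check: the last factor (x - 6)(x - 1)(x + 2)^2 is the minimal polynomial, and the product (x - 6)(x - 1)^2(x + 2)^2 is the characteristic polynomial.

x - 1, (x - 6)(x - 1)(x + 2)^2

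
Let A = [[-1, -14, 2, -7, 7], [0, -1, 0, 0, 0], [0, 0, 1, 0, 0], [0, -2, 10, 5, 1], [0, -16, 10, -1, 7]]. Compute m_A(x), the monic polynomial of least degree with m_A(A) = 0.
The characteristic polynomial factors as (x - 6)^2(x - 1)(x + 1)^2. The minimal polynomial is ∏(x - λ)^{k_λ} where k_λ is the size of the largest Jordan block at λ.

For λ = -1: rank(A + I) = 3, and the largest Jordan block has size 1 (the smallest k with rank((A + I)^k) = rank((A + I)^(k+1))).
For λ = 1: rank(A - I) = 4, and the largest Jordan block has size 1 (the smallest k with rank((A - I)^k) = rank((A - I)^(k+1))).
For λ = 6: rank(A - 6I) = 4, and the largest Jordan block has size 2 (the smallest k with rank((A - 6I)^k) = rank((A - 6I)^(k+1))).

So m_A(x) = (x - 6)^2(x - 1)(x + 1).

m_A(x) = (x - 6)^2(x - 1)(x + 1)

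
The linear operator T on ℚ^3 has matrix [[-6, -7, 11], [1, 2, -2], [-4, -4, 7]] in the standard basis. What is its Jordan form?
The characteristic polynomial is det(xI - A) = (x - 1)^3, so the eigenvalues are 1 (algebraic multiplicity 3).

For λ = 1: rank(A - I) = 2, rank((A - I)^2) = 1, rank((A - I)^3) = 0. The eigenspace has dimension 3 - 2 = 1, so there is 1 Jordan block; the rank sequence gives block sizes [3].

Assembling the blocks gives the Jordan form J above.

J = [[1, 1, 0], [0, 1, 1], [0, 0, 1]]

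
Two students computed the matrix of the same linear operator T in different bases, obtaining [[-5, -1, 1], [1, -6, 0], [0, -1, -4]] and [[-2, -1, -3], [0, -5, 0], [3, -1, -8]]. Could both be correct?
No.

Both have characteristic polynomial (x + 5)^3, but the minimal polynomial of A is (x + 5)^3 while the minimal polynomial of B is (x + 5)^2. The minimal polynomial is a similarity invariant, so A and B are not similar.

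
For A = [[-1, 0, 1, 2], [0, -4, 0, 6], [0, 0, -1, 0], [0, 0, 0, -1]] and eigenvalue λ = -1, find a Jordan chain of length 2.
We seek v_1 ∈ ker((A + I)^2) \ ker(A + I), then set v_{i+1} = (A + I) v_i.

One such chain is v_1 = [[-1, 0, 1, 0]]^T, v_2 = [[1, 0, 0, 0]]^T. Check: (A + I) v_2 = [[0, 0, 0, 0]]^T = 0.

v_1 = [[-1, 0, 1, 0]]^T, v_2 = [[1, 0, 0, 0]]^T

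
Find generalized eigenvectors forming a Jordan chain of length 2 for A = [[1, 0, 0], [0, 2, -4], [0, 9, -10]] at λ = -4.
v_1 = [[0, 1, 1]]^T, v_2 = [[0, 2, 3]]^T

We seek v_1 ∈ ker((A + 4I)^2) \ ker(A + 4I), then set v_{i+1} = (A + 4I) v_i.

One such chain is v_1 = [[0, 1, 1]]^T, v_2 = [[0, 2, 3]]^T. Check: (A + 4I) v_2 = [[0, 0, 0]]^T = 0.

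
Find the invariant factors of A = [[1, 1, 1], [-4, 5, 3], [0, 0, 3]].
(x - 3)^3

The Jordan structure of A has elementary divisors (x - 3)^3. Arranging the block sizes at each eigenvalue in decreasing order and taking row products gives the invariant factors.

Invariant factors (smallest first, each dividing the next): (x - 3)^3.

Check: the last factor (x - 3)^3 is the minimal polynomial, and the product (x - 3)^3 is the characteristic polynomial.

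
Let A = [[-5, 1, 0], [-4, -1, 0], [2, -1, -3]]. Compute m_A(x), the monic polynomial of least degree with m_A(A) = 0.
m_A(x) = (x + 3)^2

The characteristic polynomial factors as (x + 3)^3. The minimal polynomial is ∏(x - λ)^{k_λ} where k_λ is the size of the largest Jordan block at λ.

For λ = -3: rank(A + 3I) = 1, and the largest Jordan block has size 2 (the smallest k with rank((A + 3I)^k) = rank((A + 3I)^(k+1))).

So m_A(x) = (x + 3)^2.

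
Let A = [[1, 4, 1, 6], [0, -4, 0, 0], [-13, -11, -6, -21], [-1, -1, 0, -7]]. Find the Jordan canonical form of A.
J = [[-4, 1, 0, 0], [0, -4, 1, 0], [0, 0, -4, 0], [0, 0, 0, -4]]

The characteristic polynomial is det(xI - A) = (x + 4)^4, so the eigenvalues are -4 (algebraic multiplicity 4).

For λ = -4: rank(A + 4I) = 2, rank((A + 4I)^2) = 1, rank((A + 4I)^3) = 0. The eigenspace has dimension 4 - 2 = 2, so there are 2 Jordan blocks; the rank sequence gives block sizes [3, 1].

Assembling the blocks gives the Jordan form J above.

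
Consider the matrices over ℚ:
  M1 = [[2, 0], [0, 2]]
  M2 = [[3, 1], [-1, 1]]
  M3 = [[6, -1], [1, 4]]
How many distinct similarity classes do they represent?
3 classes: {M1}, {M2}, {M3}

Characteristic polynomials: χ_{M1} = (x - 2)^2, χ_{M2} = (x - 2)^2, χ_{M3} = (x - 5)^2.

{M1}: invariant factors x - 2, x - 2.

{M2}: invariant factors (x - 2)^2.

{M3}: invariant factors (x - 5)^2.

Matrices are similar if and only if their invariant-factor lists agree; the partition into similarity classes is {M1}, {M2}, {M3}.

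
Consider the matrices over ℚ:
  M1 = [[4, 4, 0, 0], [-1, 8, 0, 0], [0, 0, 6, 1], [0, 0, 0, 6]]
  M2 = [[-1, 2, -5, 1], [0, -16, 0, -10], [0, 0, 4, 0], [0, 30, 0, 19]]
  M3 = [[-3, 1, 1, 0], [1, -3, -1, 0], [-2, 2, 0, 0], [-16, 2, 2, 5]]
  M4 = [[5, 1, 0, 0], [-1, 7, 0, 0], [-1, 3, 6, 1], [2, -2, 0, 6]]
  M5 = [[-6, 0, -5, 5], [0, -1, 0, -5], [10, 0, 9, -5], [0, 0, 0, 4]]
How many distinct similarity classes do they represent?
4 classes: {M1, M4}, {M2}, {M3}, {M5}

Characteristic polynomials: χ_{M1} = (x - 6)^4, χ_{M2} = (x - 4)^2(x + 1)^2, χ_{M3} = (x - 5)(x + 2)^3, χ_{M4} = (x - 6)^4, χ_{M5} = (x - 4)^2(x + 1)^2.

{M1, M4}: invariant factors (x - 6)^2, (x - 6)^2.

{M2}: invariant factors x - 4, (x - 4)(x + 1)^2.

{M3}: invariant factors x + 2, (x - 5)(x + 2)^2.

{M5}: invariant factors (x - 4)(x + 1), (x - 4)(x + 1).

Matrices are similar if and only if their invariant-factor lists agree; the partition into similarity classes is {M1, M4}, {M2}, {M3}, {M5}.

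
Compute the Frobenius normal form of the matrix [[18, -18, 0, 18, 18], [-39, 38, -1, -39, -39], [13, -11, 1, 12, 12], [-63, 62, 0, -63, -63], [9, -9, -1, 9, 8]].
R = [[0, 0, 0, 0, 18], [1, 0, 0, 0, -9], [0, 1, 0, 0, 12], [0, 0, 1, 0, -6], [0, 0, 0, 1, 2]]

The invariant factors of A (the non-unit diagonal entries of the Smith normal form of xI - A over ℚ[x]) are (x - 2)(x^2 + 3)^2, each dividing the next. The characteristic polynomial is their product, (x - 2)(x^2 + 3)^2.

The rational canonical form is the block-diagonal matrix of companion matrices C(f_i):
R = [[0, 0, 0, 0, 18], [1, 0, 0, 0, -9], [0, 1, 0, 0, 12], [0, 0, 1, 0, -6], [0, 0, 0, 1, 2]].

Note the characteristic polynomial does not split into linear factors over ℚ, so A has no Jordan form over ℚ; the rational canonical form exists over any field.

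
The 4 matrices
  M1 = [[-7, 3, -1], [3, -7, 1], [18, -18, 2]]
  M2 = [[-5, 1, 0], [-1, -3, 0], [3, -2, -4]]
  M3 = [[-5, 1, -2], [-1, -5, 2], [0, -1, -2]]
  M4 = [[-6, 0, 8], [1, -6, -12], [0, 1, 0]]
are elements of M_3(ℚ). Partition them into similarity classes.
Characteristic polynomials: χ_{M1} = (x + 4)^3, χ_{M2} = (x + 4)^3, χ_{M3} = (x + 4)^3, χ_{M4} = (x + 4)^3.

{M1}: invariant factors x + 4, (x + 4)^2.

{M2, M3, M4}: invariant factors (x + 4)^3.

Matrices are similar if and only if their invariant-factor lists agree; the partition into similarity classes is {M1}, {M2, M3, M4}.

2 classes: {M1}, {M2, M3, M4}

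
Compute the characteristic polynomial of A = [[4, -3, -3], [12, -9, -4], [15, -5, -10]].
χ_A(x) = (x + 5)^3

xI - A = [[x - 4, 3, 3], [-12, x + 9, 4], [-15, 5, x + 10]].

Expanding det(xI - A) along the first row:
det(xI - A) = + (x - 4)·det([[x + 9, 4], [5, x + 10]]) - (3)·det([[-12, 4], [-15, x + 10]]) + (3)·det([[-12, x + 9], [-15, 5]]).

Evaluating gives χ_A(x) = x^3 + 15x^2 + 75x + 125 = (x + 5)^3.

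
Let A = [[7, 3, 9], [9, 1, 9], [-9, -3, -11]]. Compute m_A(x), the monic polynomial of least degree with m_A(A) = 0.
The characteristic polynomial factors as (x - 1)(x + 2)^2. The minimal polynomial is ∏(x - λ)^{k_λ} where k_λ is the size of the largest Jordan block at λ.

For λ = -2: rank(A + 2I) = 1, and the largest Jordan block has size 1 (the smallest k with rank((A + 2I)^k) = rank((A + 2I)^(k+1))).
For λ = 1: rank(A - I) = 2, and the largest Jordan block has size 1 (the smallest k with rank((A - I)^k) = rank((A - I)^(k+1))).

So m_A(x) = (x - 1)(x + 2).

m_A(x) = (x - 1)(x + 2)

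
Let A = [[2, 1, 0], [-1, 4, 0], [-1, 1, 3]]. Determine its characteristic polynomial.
χ_A(x) = (x - 3)^3

xI - A = [[x - 2, -1, 0], [1, x - 4, 0], [1, -1, x - 3]].

Expanding det(xI - A) along the first row:
det(xI - A) = + (x - 2)·det([[x - 4, 0], [-1, x - 3]]) - (-1)·det([[1, 0], [1, x - 3]]) + (0)·det([[1, x - 4], [1, -1]]).

Evaluating gives χ_A(x) = x^3 - 9x^2 + 27x - 27 = (x - 3)^3.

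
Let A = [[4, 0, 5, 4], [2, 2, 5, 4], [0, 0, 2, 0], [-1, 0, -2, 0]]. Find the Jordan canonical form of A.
J = [[2, 1, 0, 0], [0, 2, 1, 0], [0, 0, 2, 0], [0, 0, 0, 2]]

The characteristic polynomial is det(xI - A) = (x - 2)^4, so the eigenvalues are 2 (algebraic multiplicity 4).

For λ = 2: rank(A - 2I) = 2, rank((A - 2I)^2) = 1, rank((A - 2I)^3) = 0. The eigenspace has dimension 4 - 2 = 2, so there are 2 Jordan blocks; the rank sequence gives block sizes [3, 1].

Assembling the blocks gives the Jordan form J above.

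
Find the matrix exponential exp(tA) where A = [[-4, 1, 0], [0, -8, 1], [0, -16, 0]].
A has Jordan form J = [[-4, 1, 0], [0, -4, 1], [0, 0, -4]] with A = PJP^{-1}, so e^{tA} = P e^{tJ} P^{-1}.

For a Jordan block J_k(λ), e^{tJ_k(λ)} = e^{λt} · (I + tN + t^2 N^2/2! + ... + t^{k-1} N^{k-1}/(k-1)!) where N is the nilpotent superdiagonal part.

Assembling the blocks and conjugating back gives the entries of e^{tA} as shown above.

e^{tA} = [[e^{-4*t}, t*(1 - 2*t)*e^{-4*t}, t^2*e^{-4*t}/2], [0, (1 - 4*t)*e^{-4*t}, t*e^{-4*t}], [0, -16*t*e^{-4*t}, (4*t + 1)*e^{-4*t}]]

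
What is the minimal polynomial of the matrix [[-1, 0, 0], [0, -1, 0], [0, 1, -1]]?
The characteristic polynomial factors as (x + 1)^3. The minimal polynomial is ∏(x - λ)^{k_λ} where k_λ is the size of the largest Jordan block at λ.

For λ = -1: rank(A + I) = 1, and the largest Jordan block has size 2 (the smallest k with rank((A + I)^k) = rank((A + I)^(k+1))).

So m_A(x) = (x + 1)^2.

m_A(x) = (x + 1)^2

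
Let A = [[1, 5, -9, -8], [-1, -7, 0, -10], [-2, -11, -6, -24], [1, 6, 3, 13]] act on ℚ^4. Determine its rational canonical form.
R = [[0, 0, 0, -3], [1, 0, 0, 3], [0, 1, 0, 0], [0, 0, 1, 1]]

The invariant factors of A (the non-unit diagonal entries of the Smith normal form of xI - A over ℚ[x]) are (x - 1)(x^3 - 3), each dividing the next. The characteristic polynomial is their product, (x - 1)(x^3 - 3).

The rational canonical form is the block-diagonal matrix of companion matrices C(f_i):
R = [[0, 0, 0, -3], [1, 0, 0, 3], [0, 1, 0, 0], [0, 0, 1, 1]].

Note the characteristic polynomial does not split into linear factors over ℚ, so A has no Jordan form over ℚ; the rational canonical form exists over any field.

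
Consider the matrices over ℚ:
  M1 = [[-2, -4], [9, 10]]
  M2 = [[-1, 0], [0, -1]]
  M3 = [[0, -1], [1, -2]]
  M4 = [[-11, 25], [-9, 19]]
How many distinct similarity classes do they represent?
Characteristic polynomials: χ_{M1} = (x - 4)^2, χ_{M2} = (x + 1)^2, χ_{M3} = (x + 1)^2, χ_{M4} = (x - 4)^2.

{M1, M4}: invariant factors (x - 4)^2.

{M2}: invariant factors x + 1, x + 1.

{M3}: invariant factors (x + 1)^2.

Matrices are similar if and only if their invariant-factor lists agree; the partition into similarity classes is {M1, M4}, {M2}, {M3}.

3 classes: {M1, M4}, {M2}, {M3}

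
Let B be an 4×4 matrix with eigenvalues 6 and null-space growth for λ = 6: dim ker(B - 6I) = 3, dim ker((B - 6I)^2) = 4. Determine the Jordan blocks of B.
λ = 6: successive nullity increments [3, 1] count blocks of size ≥ k; block sizes are [2, 1, 1].

Jordan blocks: (6, 2), (6, 1), (6, 1)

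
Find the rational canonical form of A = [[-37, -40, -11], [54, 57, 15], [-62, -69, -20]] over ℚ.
R = [[0, 0, -3], [1, 0, -4], [0, 1, 0]]

The invariant factors of A (the non-unit diagonal entries of the Smith normal form of xI - A over ℚ[x]) are x^3 + 4x + 3, each dividing the next. The characteristic polynomial is their product, x^3 + 4x + 3.

The rational canonical form is the block-diagonal matrix of companion matrices C(f_i):
R = [[0, 0, -3], [1, 0, -4], [0, 1, 0]].

Note the characteristic polynomial does not split into linear factors over ℚ, so A has no Jordan form over ℚ; the rational canonical form exists over any field.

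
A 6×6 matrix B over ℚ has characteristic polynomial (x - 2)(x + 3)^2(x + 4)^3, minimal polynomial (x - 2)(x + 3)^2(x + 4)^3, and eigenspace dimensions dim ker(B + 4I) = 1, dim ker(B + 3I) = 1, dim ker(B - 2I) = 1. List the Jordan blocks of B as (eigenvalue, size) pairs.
Jordan blocks: (-4, 3), (-3, 2), (2, 1)

λ = -4: algebraic multiplicity 3 (exponent in χ_B), largest block size 3 (exponent in m_B), 1 block (geometric multiplicity). This forces block sizes [3].
λ = -3: algebraic multiplicity 2 (exponent in χ_B), largest block size 2 (exponent in m_B), 1 block (geometric multiplicity). This forces block sizes [2].
λ = 2: algebraic multiplicity 1 (exponent in χ_B), largest block size 1 (exponent in m_B), 1 block (geometric multiplicity). This forces block sizes [1].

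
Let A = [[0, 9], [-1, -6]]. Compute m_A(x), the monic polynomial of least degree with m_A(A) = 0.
The characteristic polynomial factors as (x + 3)^2. The minimal polynomial is ∏(x - λ)^{k_λ} where k_λ is the size of the largest Jordan block at λ.

For λ = -3: rank(A + 3I) = 1, and the largest Jordan block has size 2 (the smallest k with rank((A + 3I)^k) = rank((A + 3I)^(k+1))).

So m_A(x) = (x + 3)^2.

m_A(x) = (x + 3)^2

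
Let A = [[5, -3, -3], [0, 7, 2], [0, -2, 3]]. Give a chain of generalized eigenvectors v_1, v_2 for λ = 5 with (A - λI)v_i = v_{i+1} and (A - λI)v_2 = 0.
We seek v_1 ∈ ker((A - 5I)^2) \ ker(A - 5I), then set v_{i+1} = (A - 5I) v_i.

One such chain is v_1 = [[2, -1, 0]]^T, v_2 = [[3, -2, 2]]^T. Check: (A - 5I) v_2 = [[0, 0, 0]]^T = 0.

v_1 = [[2, -1, 0]]^T, v_2 = [[3, -2, 2]]^T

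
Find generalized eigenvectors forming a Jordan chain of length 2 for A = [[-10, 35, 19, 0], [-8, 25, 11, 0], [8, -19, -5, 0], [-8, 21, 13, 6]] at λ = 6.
v_1 = [[-5, -6, 7, -9]]^T, v_2 = [[3, 3, -3, 5]]^T

We seek v_1 ∈ ker((A - 6I)^2) \ ker(A - 6I), then set v_{i+1} = (A - 6I) v_i.

One such chain is v_1 = [[-5, -6, 7, -9]]^T, v_2 = [[3, 3, -3, 5]]^T. Check: (A - 6I) v_2 = [[0, 0, 0, 0]]^T = 0.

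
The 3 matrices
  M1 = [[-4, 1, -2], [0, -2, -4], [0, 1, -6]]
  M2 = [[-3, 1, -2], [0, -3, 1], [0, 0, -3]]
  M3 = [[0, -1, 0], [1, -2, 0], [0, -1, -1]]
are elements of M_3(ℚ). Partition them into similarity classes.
Characteristic polynomials: χ_{M1} = (x + 4)^3, χ_{M2} = (x + 3)^3, χ_{M3} = (x + 1)^3.

{M1}: invariant factors x + 4, (x + 4)^2.

{M2}: invariant factors (x + 3)^3.

{M3}: invariant factors (x + 1)^3.

Matrices are similar if and only if their invariant-factor lists agree; the partition into similarity classes is {M1}, {M2}, {M3}.

3 classes: {M1}, {M2}, {M3}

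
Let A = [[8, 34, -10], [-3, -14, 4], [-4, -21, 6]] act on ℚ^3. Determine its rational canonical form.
The invariant factors of A (the non-unit diagonal entries of the Smith normal form of xI - A over ℚ[x]) are x^3 - 2x + 2, each dividing the next. The characteristic polynomial is their product, x^3 - 2x + 2.

The rational canonical form is the block-diagonal matrix of companion matrices C(f_i):
R = [[0, 0, -2], [1, 0, 2], [0, 1, 0]].

Note the characteristic polynomial does not split into linear factors over ℚ, so A has no Jordan form over ℚ; the rational canonical form exists over any field.

R = [[0, 0, -2], [1, 0, 2], [0, 1, 0]]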